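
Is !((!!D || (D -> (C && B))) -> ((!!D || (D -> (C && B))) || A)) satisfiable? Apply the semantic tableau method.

Unsatisfiable

Initial set: {!((!!D || (D -> (C && B))) -> ((!!D || (D -> (C && B))) || A))}.
!((!!D || (D -> (C && B))) -> ((!!D || (D -> (C && B))) || A)): α-rule — add (!!D || (D -> (C && B))), !((!!D || (D -> (C && B))) || A).
!((!!D || (D -> (C && B))) || A): α-rule — add !(!!D || (D -> (C && B))), !A.
!(!!D || (D -> (C && B))): α-rule — add !!!D, !(D -> (C && B)).
!!!D: drop double negation, giving !D.
!(D -> (C && B)): α-rule — add D, !(C && B).
× closes — contains both D and !D.
All 1 branch closes.
Every branch closed; the formula is unsatisfiable.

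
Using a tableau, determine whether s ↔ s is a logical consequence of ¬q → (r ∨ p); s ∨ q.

Yes

Initial set: {(¬q → (r ∨ p)); (s ∨ q); ¬(s ↔ s)}.
(¬q → (r ∨ p)): β-rule — branch into ¬¬q  //  (r ∨ p).
  branch 1 (add ¬¬q):
    (s ∨ q): β-rule — branch into s  //  q.
      branch 1.1 (add s):
        ¬(s ↔ s): β-rule — branch into s, ¬s  //  ¬s, s.
          branch 1.1.1 (add s, ¬s):
            × closes — contains both s and ¬s.
          branch 1.1.2 (add ¬s, s):
            × closes — contains both s and ¬s.
      branch 1.2 (add q):
        ¬(s ↔ s): β-rule — branch into s, ¬s  //  ¬s, s.
          branch 1.2.1 (add s, ¬s):
            × closes — contains both s and ¬s.
          branch 1.2.2 (add ¬s, s):
            × closes — contains both s and ¬s.
  branch 2 (add (r ∨ p)):
    (s ∨ q): β-rule — branch into s  //  q.
      branch 2.1 (add s):
        ¬(s ↔ s): β-rule — branch into s, ¬s  //  ¬s, s.
          branch 2.1.1 (add s, ¬s):
            × closes — contains both s and ¬s.
          branch 2.1.2 (add ¬s, s):
            × closes — contains both s and ¬s.
      branch 2.2 (add q):
        ¬(s ↔ s): β-rule — branch into s, ¬s  //  ¬s, s.
          branch 2.2.1 (add s, ¬s):
            × closes — contains both s and ¬s.
          branch 2.2.2 (add ¬s, s):
            × closes — contains both s and ¬s.
All 8 branches close.
Every branch closed, so the premises entail the conclusion.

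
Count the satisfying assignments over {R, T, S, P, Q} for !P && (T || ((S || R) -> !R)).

Initial set: {T (!P && (T || ((S || R) -> !R)))}.
T (!P && (T || ((S || R) -> !R))): α-rule — add T !P, T (T || ((S || R) -> !R)).
T (T || ((S || R) -> !R)): β-rule — branch into T T  //  T ((S || R) -> !R).
  branch 1 (add T T):
    ○ open, literals {P=0, T=1}.
  branch 2 (add T ((S || R) -> !R)):
    T ((S || R) -> !R): β-rule — branch into F (S || R)  //  T !R.
      branch 2.1 (add F (S || R)):
        F (S || R): α-rule — add F S, F R.
        ○ open, literals {P=0, R=0, S=0}.
      branch 2.2 (add T !R):
        ○ open, literals {P=0, R=0}.
0 branches closed, 3 open.
Each open branch fixes some atoms; the unmentioned ones are free. Counting distinct full assignments: branch {P=0, T=1} (R, S, Q) contributes 8 new; branch {P=0, R=0, S=0} (T, Q) contributes 2 new; branch {P=0, R=0} (T, S, Q) contributes 2 new. Total: 12.

12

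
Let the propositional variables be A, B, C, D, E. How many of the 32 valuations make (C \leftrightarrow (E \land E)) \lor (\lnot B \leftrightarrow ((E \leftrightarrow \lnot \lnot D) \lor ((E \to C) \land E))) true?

24

Initial set: {((C \leftrightarrow (E \land E)) \lor (\lnot B \leftrightarrow ((E \leftrightarrow \lnot \lnot D) \lor ((E \to C) \land E))))}.
((C \leftrightarrow (E \land E)) \lor (\lnot B \leftrightarrow ((E \leftrightarrow \lnot \lnot D) \lor ((E \to C) \land E)))): β-rule — branch into (C \leftrightarrow (E \land E))  //  (\lnot B \leftrightarrow ((E \leftrightarrow \lnot \lnot D) \lor ((E \to C) \land E))).
  branch 1 (add (C \leftrightarrow (E \land E))):
    (C \leftrightarrow (E \land E)): β-rule — branch into C, (E \land E)  //  \lnot C, \lnot (E \land E).
      branch 1.1 (add C, (E \land E)):
        (E \land E): α-rule — add E, E.
        ○ open, literals {C=T, E=T}.
      branch 1.2 (add \lnot C, \lnot (E \land E)):
        \lnot (E \land E): β-rule — branch into \lnot E  //  \lnot E.
          branch 1.2.1 (add \lnot E):
            ○ open, literals {C=F, E=F}.
          branch 1.2.2 (add \lnot E):
            ○ open, literals {C=F, E=F}.
  branch 2 (add (\lnot B \leftrightarrow ((E \leftrightarrow \lnot \lnot D) \lor ((E \to C) \land E)))):
    (\lnot B \leftrightarrow ((E \leftrightarrow \lnot \lnot D) \lor ((E \to C) \land E))): β-rule — branch into \lnot B, ((E \leftrightarrow \lnot \lnot D) \lor ((E \to C) \land E))  //  \lnot \lnot B, \lnot ((E \leftrightarrow \lnot \lnot D) \lor ((E \to C) \land E)).
      branch 2.1 (add \lnot B, ((E \leftrightarrow \lnot \lnot D) \lor ((E \to C) \land E))):
        ((E \leftrightarrow \lnot \lnot D) \lor ((E \to C) \land E)): β-rule — branch into (E \leftrightarrow \lnot \lnot D)  //  ((E \to C) \land E).
          branch 2.1.1 (add (E \leftrightarrow \lnot \lnot D)):
            (E \leftrightarrow \lnot \lnot D): β-rule — branch into E, \lnot \lnot D  //  \lnot E, \lnot \lnot \lnot D.
              branch 2.1.1.1 (add E, \lnot \lnot D):
                \lnot \lnot D: drop double negation, giving D.
                ○ open, literals {B=F, D=T, E=T}.
              branch 2.1.1.2 (add \lnot E, \lnot \lnot \lnot D):
                \lnot \lnot \lnot D: drop double negation, giving \lnot D.
                ○ open, literals {B=F, D=F, E=F}.
          branch 2.1.2 (add ((E \to C) \land E)):
            ((E \to C) \land E): α-rule — add (E \to C), E.
            (E \to C): β-rule — branch into \lnot E  //  C.
              branch 2.1.2.1 (add \lnot E):
                × closes — contains both E and \lnot E.
              branch 2.1.2.2 (add C):
                ○ open, literals {B=F, C=T, E=T}.
      branch 2.2 (add \lnot \lnot B, \lnot ((E \leftrightarrow \lnot \lnot D) \lor ((E \to C) \land E))):
        \lnot ((E \leftrightarrow \lnot \lnot D) \lor ((E \to C) \land E)): α-rule — add \lnot (E \leftrightarrow \lnot \lnot D), \lnot ((E \to C) \land E).
        \lnot (E \leftrightarrow \lnot \lnot D): β-rule — branch into E, \lnot \lnot \lnot D  //  \lnot E, \lnot \lnot D.
          branch 2.2.1 (add E, \lnot \lnot \lnot D):
            \lnot \lnot \lnot D: drop double negation, giving \lnot D.
            \lnot ((E \to C) \land E): β-rule — branch into \lnot (E \to C)  //  \lnot E.
              branch 2.2.1.1 (add \lnot (E \to C)):
                \lnot (E \to C): α-rule — add E, \lnot C.
                ○ open, literals {B=T, C=F, D=F, E=T}.
              branch 2.2.1.2 (add \lnot E):
                × closes — contains both E and \lnot E.
          branch 2.2.2 (add \lnot E, \lnot \lnot D):
            \lnot \lnot D: drop double negation, giving D.
            \lnot ((E \to C) \land E): β-rule — branch into \lnot (E \to C)  //  \lnot E.
              branch 2.2.2.1 (add \lnot (E \to C)):
                \lnot (E \to C): α-rule — add E, \lnot C.
                × closes — contains both E and \lnot E.
              branch 2.2.2.2 (add \lnot E):
                ○ open, literals {B=T, D=T, E=F}.
3 branches closed, 8 open.
Each open branch fixes some atoms; the unmentioned ones are free. Counting distinct full assignments: branch {C=T, E=T} (A, B, D) contributes 8 new; branch {C=F, E=F} (A, B, D) contributes 8 new; branch {C=F, E=F} (A, B, D) contributes 0 new; branch {B=F, D=T, E=T} (A, C) contributes 2 new; branch {B=F, D=F, E=F} (A, C) contributes 2 new; branch {B=F, C=T, E=T} (A, D) contributes 0 new; branch {B=T, C=F, D=F, E=T} (A) contributes 2 new; branch {B=T, D=T, E=F} (A, C) contributes 2 new. Total: 24.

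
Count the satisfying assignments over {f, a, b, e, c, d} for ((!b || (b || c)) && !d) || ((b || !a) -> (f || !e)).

58

Initial set: {(((!b || (b || c)) && !d) || ((b || !a) -> (f || !e)))}.
(((!b || (b || c)) && !d) || ((b || !a) -> (f || !e))): β-rule — branch into ((!b || (b || c)) && !d)  //  ((b || !a) -> (f || !e)).
  branch 1 (add ((!b || (b || c)) && !d)):
    ((!b || (b || c)) && !d): α-rule — add (!b || (b || c)), !d.
    (!b || (b || c)): β-rule — branch into !b  //  (b || c).
      branch 1.1 (add !b):
        ○ open, literals {b=0, d=0}.
      branch 1.2 (add (b || c)):
        (b || c): β-rule — branch into b  //  c.
          branch 1.2.1 (add b):
            ○ open, literals {b=1, d=0}.
          branch 1.2.2 (add c):
            ○ open, literals {c=1, d=0}.
  branch 2 (add ((b || !a) -> (f || !e))):
    ((b || !a) -> (f || !e)): β-rule — branch into !(b || !a)  //  (f || !e).
      branch 2.1 (add !(b || !a)):
        !(b || !a): α-rule — add !b, !!a.
        ○ open, literals {a=1, b=0}.
      branch 2.2 (add (f || !e)):
        (f || !e): β-rule — branch into f  //  !e.
          branch 2.2.1 (add f):
            ○ open, literals {f=1}.
          branch 2.2.2 (add !e):
            ○ open, literals {e=0}.
0 branches closed, 6 open.
Each open branch fixes some atoms; the unmentioned ones are free. Counting distinct full assignments: branch {b=0, d=0} (f, a, e, c) contributes 16 new; branch {b=1, d=0} (f, a, e, c) contributes 16 new; branch {c=1, d=0} (f, a, b, e) contributes 0 new; branch {a=1, b=0} (f, e, c, d) contributes 8 new; branch {f=1} (a, b, e, c, d) contributes 12 new; branch {e=0} (f, a, b, c, d) contributes 6 new. Total: 58.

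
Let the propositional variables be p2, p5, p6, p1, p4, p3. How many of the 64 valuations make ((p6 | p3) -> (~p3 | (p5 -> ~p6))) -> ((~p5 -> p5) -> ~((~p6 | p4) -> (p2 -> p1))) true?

Initial set: {(((p6 | p3) -> (~p3 | (p5 -> ~p6))) -> ((~p5 -> p5) -> ~((~p6 | p4) -> (p2 -> p1))))}.
(((p6 | p3) -> (~p3 | (p5 -> ~p6))) -> ((~p5 -> p5) -> ~((~p6 | p4) -> (p2 -> p1)))): β-rule — branch into ~((p6 | p3) -> (~p3 | (p5 -> ~p6)))  //  ((~p5 -> p5) -> ~((~p6 | p4) -> (p2 -> p1))).
  branch 1 (add ~((p6 | p3) -> (~p3 | (p5 -> ~p6)))):
    ~((p6 | p3) -> (~p3 | (p5 -> ~p6))): α-rule — add (p6 | p3), ~(~p3 | (p5 -> ~p6)).
    ~(~p3 | (p5 -> ~p6)): α-rule — add ~~p3, ~(p5 -> ~p6).
    ~(p5 -> ~p6): α-rule — add p5, ~~p6.
    (p6 | p3): β-rule — branch into p6  //  p3.
      branch 1.1 (add p6):
        ○ open, literals {p3=T, p5=T, p6=T}.
      branch 1.2 (add p3):
        ○ open, literals {p3=T, p5=T, p6=T}.
  branch 2 (add ((~p5 -> p5) -> ~((~p6 | p4) -> (p2 -> p1)))):
    ((~p5 -> p5) -> ~((~p6 | p4) -> (p2 -> p1))): β-rule — branch into ~(~p5 -> p5)  //  ~((~p6 | p4) -> (p2 -> p1)).
      branch 2.1 (add ~(~p5 -> p5)):
        ~(~p5 -> p5): α-rule — add ~p5, ~p5.
        ○ open, literals {p5=F}.
      branch 2.2 (add ~((~p6 | p4) -> (p2 -> p1))):
        ~((~p6 | p4) -> (p2 -> p1)): α-rule — add (~p6 | p4), ~(p2 -> p1).
        ~(p2 -> p1): α-rule — add p2, ~p1.
        (~p6 | p4): β-rule — branch into ~p6  //  p4.
          branch 2.2.1 (add ~p6):
            ○ open, literals {p1=F, p2=T, p6=F}.
          branch 2.2.2 (add p4):
            ○ open, literals {p1=F, p2=T, p4=T}.
0 branches closed, 5 open.
Each open branch fixes some atoms; the unmentioned ones are free. Counting distinct full assignments: branch {p3=T, p5=T, p6=T} (p2, p1, p4) contributes 8 new; branch {p3=T, p5=T, p6=T} (p2, p1, p4) contributes 0 new; branch {p5=F} (p2, p6, p1, p4, p3) contributes 32 new; branch {p1=F, p2=T, p6=F} (p5, p4, p3) contributes 4 new; branch {p1=F, p2=T, p4=T} (p5, p6, p3) contributes 1 new. Total: 45.

45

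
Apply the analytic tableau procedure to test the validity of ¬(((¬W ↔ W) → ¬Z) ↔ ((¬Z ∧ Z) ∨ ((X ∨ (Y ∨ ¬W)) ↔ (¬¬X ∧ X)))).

Assume the negation and expand:
Initial set: {¬¬(((¬W ↔ W) → ¬Z) ↔ ((¬Z ∧ Z) ∨ ((X ∨ (Y ∨ ¬W)) ↔ (¬¬X ∧ X))))}.
¬¬(((¬W ↔ W) → ¬Z) ↔ ((¬Z ∧ Z) ∨ ((X ∨ (Y ∨ ¬W)) ↔ (¬¬X ∧ X)))): β-rule — branch into ((¬W ↔ W) → ¬Z), ((¬Z ∧ Z) ∨ ((X ∨ (Y ∨ ¬W)) ↔ (¬¬X ∧ X)))  //  ¬((¬W ↔ W) → ¬Z), ¬((¬Z ∧ Z) ∨ ((X ∨ (Y ∨ ¬W)) ↔ (¬¬X ∧ X))).
  branch 1 (add ((¬W ↔ W) → ¬Z), ((¬Z ∧ Z) ∨ ((X ∨ (Y ∨ ¬W)) ↔ (¬¬X ∧ X)))):
    ((¬W ↔ W) → ¬Z): β-rule — branch into ¬(¬W ↔ W)  //  ¬Z.
      branch 1.1 (add ¬(¬W ↔ W)):
        ((¬Z ∧ Z) ∨ ((X ∨ (Y ∨ ¬W)) ↔ (¬¬X ∧ X))): β-rule — branch into (¬Z ∧ Z)  //  ((X ∨ (Y ∨ ¬W)) ↔ (¬¬X ∧ X)).
          branch 1.1.1 (add (¬Z ∧ Z)):
            (¬Z ∧ Z): α-rule — add ¬Z, Z.
            × closes — contains both Z and ¬Z.
          branch 1.1.2 (add ((X ∨ (Y ∨ ¬W)) ↔ (¬¬X ∧ X))):
            ¬(¬W ↔ W): β-rule — branch into ¬W, ¬W  //  ¬¬W, W.
              branch 1.1.2.1 (add ¬W, ¬W):
                ((X ∨ (Y ∨ ¬W)) ↔ (¬¬X ∧ X)): β-rule — branch into (X ∨ (Y ∨ ¬W)), (¬¬X ∧ X)  //  ¬(X ∨ (Y ∨ ¬W)), ¬(¬¬X ∧ X).
                  branch 1.1.2.1.1 (add (X ∨ (Y ∨ ¬W)), (¬¬X ∧ X)):
                    (¬¬X ∧ X): α-rule — add ¬¬X, X.
                    ¬¬X: drop double negation, giving X.
                    (X ∨ (Y ∨ ¬W)): β-rule — branch into X  //  (Y ∨ ¬W).
                      branch 1.1.2.1.1.1 (add X):
                        ○ open, literals {W=F, X=T}.
                      branch 1.1.2.1.1.2 (add (Y ∨ ¬W)):
                        (Y ∨ ¬W): β-rule — branch into Y  //  ¬W.
                          branch 1.1.2.1.1.2.1 (add Y):
                            ○ open, literals {W=F, X=T, Y=T}.
                          branch 1.1.2.1.1.2.2 (add ¬W):
                            ○ open, literals {W=F, X=T}.
                  branch 1.1.2.1.2 (add ¬(X ∨ (Y ∨ ¬W)), ¬(¬¬X ∧ X)):
                    ¬(X ∨ (Y ∨ ¬W)): α-rule — add ¬X, ¬(Y ∨ ¬W).
                    ¬(Y ∨ ¬W): α-rule — add ¬Y, ¬¬W.
                    × closes — contains both W and ¬W.
              branch 1.1.2.2 (add ¬¬W, W):
                ((X ∨ (Y ∨ ¬W)) ↔ (¬¬X ∧ X)): β-rule — branch into (X ∨ (Y ∨ ¬W)), (¬¬X ∧ X)  //  ¬(X ∨ (Y ∨ ¬W)), ¬(¬¬X ∧ X).
                  branch 1.1.2.2.1 (add (X ∨ (Y ∨ ¬W)), (¬¬X ∧ X)):
                    (¬¬X ∧ X): α-rule — add ¬¬X, X.
                    ¬¬X: drop double negation, giving X.
                    (X ∨ (Y ∨ ¬W)): β-rule — branch into X  //  (Y ∨ ¬W).
                      branch 1.1.2.2.1.1 (add X):
                        ○ open, literals {W=T, X=T}.
                      branch 1.1.2.2.1.2 (add (Y ∨ ¬W)):
                        (Y ∨ ¬W): β-rule — branch into Y  //  ¬W.
                          branch 1.1.2.2.1.2.1 (add Y):
                            ○ open, literals {W=T, X=T, Y=T}.
                          branch 1.1.2.2.1.2.2 (add ¬W):
                            × closes — contains both W and ¬W.
                  branch 1.1.2.2.2 (add ¬(X ∨ (Y ∨ ¬W)), ¬(¬¬X ∧ X)):
                    ¬(X ∨ (Y ∨ ¬W)): α-rule — add ¬X, ¬(Y ∨ ¬W).
                    ¬(Y ∨ ¬W): α-rule — add ¬Y, ¬¬W.
                    ¬(¬¬X ∧ X): β-rule — branch into ¬¬¬X  //  ¬X.
                      branch 1.1.2.2.2.1 (add ¬¬¬X):
                        ¬¬¬X: drop double negation, giving ¬X.
                        ○ open, literals {W=T, X=F, Y=F}.
                      branch 1.1.2.2.2.2 (add ¬X):
                        ○ open, literals {W=T, X=F, Y=F}.
      branch 1.2 (add ¬Z):
        ((¬Z ∧ Z) ∨ ((X ∨ (Y ∨ ¬W)) ↔ (¬¬X ∧ X))): β-rule — branch into (¬Z ∧ Z)  //  ((X ∨ (Y ∨ ¬W)) ↔ (¬¬X ∧ X)).
          branch 1.2.1 (add (¬Z ∧ Z)):
            (¬Z ∧ Z): α-rule — add ¬Z, Z.
            × closes — contains both Z and ¬Z.
          branch 1.2.2 (add ((X ∨ (Y ∨ ¬W)) ↔ (¬¬X ∧ X))):
            ((X ∨ (Y ∨ ¬W)) ↔ (¬¬X ∧ X)): β-rule — branch into (X ∨ (Y ∨ ¬W)), (¬¬X ∧ X)  //  ¬(X ∨ (Y ∨ ¬W)), ¬(¬¬X ∧ X).
              branch 1.2.2.1 (add (X ∨ (Y ∨ ¬W)), (¬¬X ∧ X)):
                (¬¬X ∧ X): α-rule — add ¬¬X, X.
                ¬¬X: drop double negation, giving X.
                (X ∨ (Y ∨ ¬W)): β-rule — branch into X  //  (Y ∨ ¬W).
                  branch 1.2.2.1.1 (add X):
                    ○ open, literals {X=T, Z=F}.
                  branch 1.2.2.1.2 (add (Y ∨ ¬W)):
                    (Y ∨ ¬W): β-rule — branch into Y  //  ¬W.
                      branch 1.2.2.1.2.1 (add Y):
                        ○ open, literals {X=T, Y=T, Z=F}.
                      branch 1.2.2.1.2.2 (add ¬W):
                        ○ open, literals {W=F, X=T, Z=F}.
              branch 1.2.2.2 (add ¬(X ∨ (Y ∨ ¬W)), ¬(¬¬X ∧ X)):
                ¬(X ∨ (Y ∨ ¬W)): α-rule — add ¬X, ¬(Y ∨ ¬W).
                ¬(Y ∨ ¬W): α-rule — add ¬Y, ¬¬W.
                ¬(¬¬X ∧ X): β-rule — branch into ¬¬¬X  //  ¬X.
                  branch 1.2.2.2.1 (add ¬¬¬X):
                    ¬¬¬X: drop double negation, giving ¬X.
                    ○ open, literals {W=T, X=F, Y=F, Z=F}.
                  branch 1.2.2.2.2 (add ¬X):
                    ○ open, literals {W=T, X=F, Y=F, Z=F}.
  branch 2 (add ¬((¬W ↔ W) → ¬Z), ¬((¬Z ∧ Z) ∨ ((X ∨ (Y ∨ ¬W)) ↔ (¬¬X ∧ X)))):
    ¬((¬W ↔ W) → ¬Z): α-rule — add (¬W ↔ W), ¬¬Z.
    ¬((¬Z ∧ Z) ∨ ((X ∨ (Y ∨ ¬W)) ↔ (¬¬X ∧ X))): α-rule — add ¬(¬Z ∧ Z), ¬((X ∨ (Y ∨ ¬W)) ↔ (¬¬X ∧ X)).
    (¬W ↔ W): β-rule — branch into ¬W, W  //  ¬¬W, ¬W.
      branch 2.1 (add ¬W, W):
        × closes — contains both W and ¬W.
      branch 2.2 (add ¬¬W, ¬W):
        × closes — contains both W and ¬W.
6 branches closed, 12 open.
An open branch gives a countermodel: W=F, X=T (unmentioned atoms arbitrary); under it the original formula is false.

Not valid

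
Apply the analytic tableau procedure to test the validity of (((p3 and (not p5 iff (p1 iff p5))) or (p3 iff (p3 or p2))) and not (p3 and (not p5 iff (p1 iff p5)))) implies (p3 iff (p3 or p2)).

Assume the negation and expand:
Initial set: {not ((((p3 and (not p5 iff (p1 iff p5))) or (p3 iff (p3 or p2))) and not (p3 and (not p5 iff (p1 iff p5)))) implies (p3 iff (p3 or p2)))}.
not ((((p3 and (not p5 iff (p1 iff p5))) or (p3 iff (p3 or p2))) and not (p3 and (not p5 iff (p1 iff p5)))) implies (p3 iff (p3 or p2))): α-rule — add (((p3 and (not p5 iff (p1 iff p5))) or (p3 iff (p3 or p2))) and not (p3 and (not p5 iff (p1 iff p5)))), not (p3 iff (p3 or p2)).
(((p3 and (not p5 iff (p1 iff p5))) or (p3 iff (p3 or p2))) and not (p3 and (not p5 iff (p1 iff p5)))): α-rule — add ((p3 and (not p5 iff (p1 iff p5))) or (p3 iff (p3 or p2))), not (p3 and (not p5 iff (p1 iff p5))).
not (p3 iff (p3 or p2)): β-rule — branch into p3, not (p3 or p2)  //  not p3, (p3 or p2).
  branch 1 (add p3, not (p3 or p2)):
    not (p3 or p2): α-rule — add not p3, not p2.
    × closes — contains both p3 and not p3.
  branch 2 (add not p3, (p3 or p2)):
    ((p3 and (not p5 iff (p1 iff p5))) or (p3 iff (p3 or p2))): β-rule — branch into (p3 and (not p5 iff (p1 iff p5)))  //  (p3 iff (p3 or p2)).
      branch 2.1 (add (p3 and (not p5 iff (p1 iff p5)))):
        (p3 and (not p5 iff (p1 iff p5))): α-rule — add p3, (not p5 iff (p1 iff p5)).
        × closes — contains both p3 and not p3.
      branch 2.2 (add (p3 iff (p3 or p2))):
        not (p3 and (not p5 iff (p1 iff p5))): β-rule — branch into not p3  //  not (not p5 iff (p1 iff p5)).
          branch 2.2.1 (add not p3):
            (p3 or p2): β-rule — branch into p3  //  p2.
              branch 2.2.1.1 (add p3):
                × closes — contains both p3 and not p3.
              branch 2.2.1.2 (add p2):
                (p3 iff (p3 or p2)): β-rule — branch into p3, (p3 or p2)  //  not p3, not (p3 or p2).
                  branch 2.2.1.2.1 (add p3, (p3 or p2)):
                    × closes — contains both p3 and not p3.
                  branch 2.2.1.2.2 (add not p3, not (p3 or p2)):
                    not (p3 or p2): α-rule — add not p3, not p2.
                    × closes — contains both p2 and not p2.
          branch 2.2.2 (add not (not p5 iff (p1 iff p5))):
            (p3 or p2): β-rule — branch into p3  //  p2.
              branch 2.2.2.1 (add p3):
                × closes — contains both p3 and not p3.
              branch 2.2.2.2 (add p2):
                (p3 iff (p3 or p2)): β-rule — branch into p3, (p3 or p2)  //  not p3, not (p3 or p2).
                  branch 2.2.2.2.1 (add p3, (p3 or p2)):
                    × closes — contains both p3 and not p3.
                  branch 2.2.2.2.2 (add not p3, not (p3 or p2)):
                    not (p3 or p2): α-rule — add not p3, not p2.
                    × closes — contains both p2 and not p2.
All 8 branches close.
Every branch closed, so the negation is unsatisfiable and the formula is valid.

Valid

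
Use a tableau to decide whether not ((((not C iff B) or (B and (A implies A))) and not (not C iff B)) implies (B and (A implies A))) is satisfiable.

Initial set: {T not ((((not C iff B) or (B and (A implies A))) and not (not C iff B)) implies (B and (A implies A)))}.
T not ((((not C iff B) or (B and (A implies A))) and not (not C iff B)) implies (B and (A implies A))): α-rule — add T (((not C iff B) or (B and (A implies A))) and not (not C iff B)), F (B and (A implies A)).
T (((not C iff B) or (B and (A implies A))) and not (not C iff B)): α-rule — add T ((not C iff B) or (B and (A implies A))), T not (not C iff B).
F (B and (A implies A)): β-rule — branch into F B  //  F (A implies A).
  branch 1 (add F B):
    T ((not C iff B) or (B and (A implies A))): β-rule — branch into T (not C iff B)  //  T (B and (A implies A)).
      branch 1.1 (add T (not C iff B)):
        T not (not C iff B): β-rule — branch into T not C, F B  //  F not C, T B.
          branch 1.1.1 (add T not C, F B):
            T (not C iff B): β-rule — branch into T not C, T B  //  F not C, F B.
              branch 1.1.1.1 (add T not C, T B):
                × closes — contains both B and not B.
              branch 1.1.1.2 (add F not C, F B):
                × closes — contains both C and not C.
          branch 1.1.2 (add F not C, T B):
            × closes — contains both B and not B.
      branch 1.2 (add T (B and (A implies A))):
        T (B and (A implies A)): α-rule — add T B, T (A implies A).
        × closes — contains both B and not B.
  branch 2 (add F (A implies A)):
    F (A implies A): α-rule — add T A, F A.
    × closes — contains both A and not A.
All 5 branches close.
Every branch closed; the formula is unsatisfiable.

Unsatisfiable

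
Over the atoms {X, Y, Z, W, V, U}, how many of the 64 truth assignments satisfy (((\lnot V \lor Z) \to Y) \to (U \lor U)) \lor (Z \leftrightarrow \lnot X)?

Initial set: {((((\lnot V \lor Z) \to Y) \to (U \lor U)) \lor (Z \leftrightarrow \lnot X))}.
((((\lnot V \lor Z) \to Y) \to (U \lor U)) \lor (Z \leftrightarrow \lnot X)): β-rule — branch into (((\lnot V \lor Z) \to Y) \to (U \lor U))  //  (Z \leftrightarrow \lnot X).
  branch 1 (add (((\lnot V \lor Z) \to Y) \to (U \lor U))):
    (((\lnot V \lor Z) \to Y) \to (U \lor U)): β-rule — branch into \lnot ((\lnot V \lor Z) \to Y)  //  (U \lor U).
      branch 1.1 (add \lnot ((\lnot V \lor Z) \to Y)):
        \lnot ((\lnot V \lor Z) \to Y): α-rule — add (\lnot V \lor Z), \lnot Y.
        (\lnot V \lor Z): β-rule — branch into \lnot V  //  Z.
          branch 1.1.1 (add \lnot V):
            ○ open, literals {V=0, Y=0}.
          branch 1.1.2 (add Z):
            ○ open, literals {Y=0, Z=1}.
      branch 1.2 (add (U \lor U)):
        (U \lor U): β-rule — branch into U  //  U.
          branch 1.2.1 (add U):
            ○ open, literals {U=1}.
          branch 1.2.2 (add U):
            ○ open, literals {U=1}.
  branch 2 (add (Z \leftrightarrow \lnot X)):
    (Z \leftrightarrow \lnot X): β-rule — branch into Z, \lnot X  //  \lnot Z, \lnot \lnot X.
      branch 2.1 (add Z, \lnot X):
        ○ open, literals {X=0, Z=1}.
      branch 2.2 (add \lnot Z, \lnot \lnot X):
        ○ open, literals {X=1, Z=0}.
0 branches closed, 6 open.
Each open branch fixes some atoms; the unmentioned ones are free. Counting distinct full assignments: branch {V=0, Y=0} (X, Z, W, U) contributes 16 new; branch {Y=0, Z=1} (X, W, V, U) contributes 8 new; branch {U=1} (X, Y, Z, W, V) contributes 20 new; branch {U=1} (X, Y, Z, W, V) contributes 0 new; branch {X=0, Z=1} (Y, W, V, U) contributes 4 new; branch {X=1, Z=0} (Y, W, V, U) contributes 6 new. Total: 54.

54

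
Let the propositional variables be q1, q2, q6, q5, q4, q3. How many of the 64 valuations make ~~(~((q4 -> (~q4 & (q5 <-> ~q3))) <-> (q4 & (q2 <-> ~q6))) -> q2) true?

40

Initial set: {~~(~((q4 -> (~q4 & (q5 <-> ~q3))) <-> (q4 & (q2 <-> ~q6))) -> q2)}.
~~(~((q4 -> (~q4 & (q5 <-> ~q3))) <-> (q4 & (q2 <-> ~q6))) -> q2): drop double negation, giving (~((q4 -> (~q4 & (q5 <-> ~q3))) <-> (q4 & (q2 <-> ~q6))) -> q2).
(~((q4 -> (~q4 & (q5 <-> ~q3))) <-> (q4 & (q2 <-> ~q6))) -> q2): β-rule — branch into ~~((q4 -> (~q4 & (q5 <-> ~q3))) <-> (q4 & (q2 <-> ~q6)))  //  q2.
  branch 1 (add ~~((q4 -> (~q4 & (q5 <-> ~q3))) <-> (q4 & (q2 <-> ~q6)))):
    ~~((q4 -> (~q4 & (q5 <-> ~q3))) <-> (q4 & (q2 <-> ~q6))): β-rule — branch into (q4 -> (~q4 & (q5 <-> ~q3))), (q4 & (q2 <-> ~q6))  //  ~(q4 -> (~q4 & (q5 <-> ~q3))), ~(q4 & (q2 <-> ~q6)).
      branch 1.1 (add (q4 -> (~q4 & (q5 <-> ~q3))), (q4 & (q2 <-> ~q6))):
        (q4 & (q2 <-> ~q6)): α-rule — add q4, (q2 <-> ~q6).
        (q4 -> (~q4 & (q5 <-> ~q3))): β-rule — branch into ~q4  //  (~q4 & (q5 <-> ~q3)).
          branch 1.1.1 (add ~q4):
            × closes — contains both q4 and ~q4.
          branch 1.1.2 (add (~q4 & (q5 <-> ~q3))):
            (~q4 & (q5 <-> ~q3)): α-rule — add ~q4, (q5 <-> ~q3).
            × closes — contains both q4 and ~q4.
      branch 1.2 (add ~(q4 -> (~q4 & (q5 <-> ~q3))), ~(q4 & (q2 <-> ~q6))):
        ~(q4 -> (~q4 & (q5 <-> ~q3))): α-rule — add q4, ~(~q4 & (q5 <-> ~q3)).
        ~(q4 & (q2 <-> ~q6)): β-rule — branch into ~q4  //  ~(q2 <-> ~q6).
          branch 1.2.1 (add ~q4):
            × closes — contains both q4 and ~q4.
          branch 1.2.2 (add ~(q2 <-> ~q6)):
            ~(~q4 & (q5 <-> ~q3)): β-rule — branch into ~~q4  //  ~(q5 <-> ~q3).
              branch 1.2.2.1 (add ~~q4):
                ~(q2 <-> ~q6): β-rule — branch into q2, ~~q6  //  ~q2, ~q6.
                  branch 1.2.2.1.1 (add q2, ~~q6):
                    ○ open, literals {q2=T, q4=T, q6=T}.
                  branch 1.2.2.1.2 (add ~q2, ~q6):
                    ○ open, literals {q2=F, q4=T, q6=F}.
              branch 1.2.2.2 (add ~(q5 <-> ~q3)):
                ~(q2 <-> ~q6): β-rule — branch into q2, ~~q6  //  ~q2, ~q6.
                  branch 1.2.2.2.1 (add q2, ~~q6):
                    ~(q5 <-> ~q3): β-rule — branch into q5, ~~q3  //  ~q5, ~q3.
                      branch 1.2.2.2.1.1 (add q5, ~~q3):
                        ○ open, literals {q2=T, q3=T, q4=T, q5=T, q6=T}.
                      branch 1.2.2.2.1.2 (add ~q5, ~q3):
                        ○ open, literals {q2=T, q3=F, q4=T, q5=F, q6=T}.
                  branch 1.2.2.2.2 (add ~q2, ~q6):
                    ~(q5 <-> ~q3): β-rule — branch into q5, ~~q3  //  ~q5, ~q3.
                      branch 1.2.2.2.2.1 (add q5, ~~q3):
                        ○ open, literals {q2=F, q3=T, q4=T, q5=T, q6=F}.
                      branch 1.2.2.2.2.2 (add ~q5, ~q3):
                        ○ open, literals {q2=F, q3=F, q4=T, q5=F, q6=F}.
  branch 2 (add q2):
    ○ open, literals {q2=T}.
3 branches closed, 7 open.
Each open branch fixes some atoms; the unmentioned ones are free. Counting distinct full assignments: branch {q2=T, q4=T, q6=T} (q1, q5, q3) contributes 8 new; branch {q2=F, q4=T, q6=F} (q1, q5, q3) contributes 8 new; branch {q2=T, q3=T, q4=T, q5=T, q6=T} (q1) contributes 0 new; branch {q2=T, q3=F, q4=T, q5=F, q6=T} (q1) contributes 0 new; branch {q2=F, q3=T, q4=T, q5=T, q6=F} (q1) contributes 0 new; branch {q2=F, q3=F, q4=T, q5=F, q6=F} (q1) contributes 0 new; branch {q2=T} (q1, q6, q5, q4, q3) contributes 24 new. Total: 40.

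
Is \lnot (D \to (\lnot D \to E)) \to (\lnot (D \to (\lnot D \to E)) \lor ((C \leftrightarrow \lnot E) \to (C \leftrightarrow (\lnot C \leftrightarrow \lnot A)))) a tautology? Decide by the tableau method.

Valid

Assume the negation and expand:
Initial set: {\lnot (\lnot (D \to (\lnot D \to E)) \to (\lnot (D \to (\lnot D \to E)) \lor ((C \leftrightarrow \lnot E) \to (C \leftrightarrow (\lnot C \leftrightarrow \lnot A)))))}.
\lnot (\lnot (D \to (\lnot D \to E)) \to (\lnot (D \to (\lnot D \to E)) \lor ((C \leftrightarrow \lnot E) \to (C \leftrightarrow (\lnot C \leftrightarrow \lnot A))))): α-rule — add \lnot (D \to (\lnot D \to E)), \lnot (\lnot (D \to (\lnot D \to E)) \lor ((C \leftrightarrow \lnot E) \to (C \leftrightarrow (\lnot C \leftrightarrow \lnot A)))).
\lnot (D \to (\lnot D \to E)): α-rule — add D, \lnot (\lnot D \to E).
\lnot (\lnot (D \to (\lnot D \to E)) \lor ((C \leftrightarrow \lnot E) \to (C \leftrightarrow (\lnot C \leftrightarrow \lnot A)))): α-rule — add \lnot \lnot (D \to (\lnot D \to E)), \lnot ((C \leftrightarrow \lnot E) \to (C \leftrightarrow (\lnot C \leftrightarrow \lnot A))).
\lnot (\lnot D \to E): α-rule — add \lnot D, \lnot E.
× closes — contains both D and \lnot D.
All 1 branch closes.
Every branch closed, so the negation is unsatisfiable and the formula is valid.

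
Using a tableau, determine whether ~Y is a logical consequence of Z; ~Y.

Yes

Initial set: {Z; ~Y; ~~Y}.
× closes — contains both Y and ~Y.
All 1 branch closes.
Every branch closed, so the premises entail the conclusion.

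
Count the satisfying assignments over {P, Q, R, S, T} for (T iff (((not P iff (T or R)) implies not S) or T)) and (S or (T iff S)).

12

Initial set: {T ((T iff (((not P iff (T or R)) implies not S) or T)) and (S or (T iff S)))}.
T ((T iff (((not P iff (T or R)) implies not S) or T)) and (S or (T iff S))): α-rule — add T (T iff (((not P iff (T or R)) implies not S) or T)), T (S or (T iff S)).
T (T iff (((not P iff (T or R)) implies not S) or T)): β-rule — branch into T T, T (((not P iff (T or R)) implies not S) or T)  //  F T, F (((not P iff (T or R)) implies not S) or T).
  branch 1 (add T T, T (((not P iff (T or R)) implies not S) or T)):
    T (S or (T iff S)): β-rule — branch into T S  //  T (T iff S).
      branch 1.1 (add T S):
        T (((not P iff (T or R)) implies not S) or T): β-rule — branch into T ((not P iff (T or R)) implies not S)  //  T T.
          branch 1.1.1 (add T ((not P iff (T or R)) implies not S)):
            T ((not P iff (T or R)) implies not S): β-rule — branch into F (not P iff (T or R))  //  T not S.
              branch 1.1.1.1 (add F (not P iff (T or R))):
                F (not P iff (T or R)): β-rule — branch into T not P, F (T or R)  //  F not P, T (T or R).
                  branch 1.1.1.1.1 (add T not P, F (T or R)):
                    F (T or R): α-rule — add F T, F R.
                    × closes — contains both T and not T.
                  branch 1.1.1.1.2 (add F not P, T (T or R)):
                    T (T or R): β-rule — branch into T T  //  T R.
                      branch 1.1.1.1.2.1 (add T T):
                        ○ open, literals {P=1, S=1, T=1}.
                      branch 1.1.1.1.2.2 (add T R):
                        ○ open, literals {P=1, R=1, S=1, T=1}.
              branch 1.1.1.2 (add T not S):
                × closes — contains both S and not S.
          branch 1.1.2 (add T T):
            ○ open, literals {S=1, T=1}.
      branch 1.2 (add T (T iff S)):
        T (((not P iff (T or R)) implies not S) or T): β-rule — branch into T ((not P iff (T or R)) implies not S)  //  T T.
          branch 1.2.1 (add T ((not P iff (T or R)) implies not S)):
            T (T iff S): β-rule — branch into T T, T S  //  F T, F S.
              branch 1.2.1.1 (add T T, T S):
                T ((not P iff (T or R)) implies not S): β-rule — branch into F (not P iff (T or R))  //  T not S.
                  branch 1.2.1.1.1 (add F (not P iff (T or R))):
                    F (not P iff (T or R)): β-rule — branch into T not P, F (T or R)  //  F not P, T (T or R).
                      branch 1.2.1.1.1.1 (add T not P, F (T or R)):
                        F (T or R): α-rule — add F T, F R.
                        × closes — contains both T and not T.
                      branch 1.2.1.1.1.2 (add F not P, T (T or R)):
                        T (T or R): β-rule — branch into T T  //  T R.
                          branch 1.2.1.1.1.2.1 (add T T):
                            ○ open, literals {P=1, S=1, T=1}.
                          branch 1.2.1.1.1.2.2 (add T R):
                            ○ open, literals {P=1, R=1, S=1, T=1}.
                  branch 1.2.1.1.2 (add T not S):
                    × closes — contains both S and not S.
              branch 1.2.1.2 (add F T, F S):
                × closes — contains both T and not T.
          branch 1.2.2 (add T T):
            T (T iff S): β-rule — branch into T T, T S  //  F T, F S.
              branch 1.2.2.1 (add T T, T S):
                ○ open, literals {S=1, T=1}.
              branch 1.2.2.2 (add F T, F S):
                × closes — contains both T and not T.
  branch 2 (add F T, F (((not P iff (T or R)) implies not S) or T)):
    F (((not P iff (T or R)) implies not S) or T): α-rule — add F ((not P iff (T or R)) implies not S), F T.
    F ((not P iff (T or R)) implies not S): α-rule — add T (not P iff (T or R)), F not S.
    T (S or (T iff S)): β-rule — branch into T S  //  T (T iff S).
      branch 2.1 (add T S):
        T (not P iff (T or R)): β-rule — branch into T not P, T (T or R)  //  F not P, F (T or R).
          branch 2.1.1 (add T not P, T (T or R)):
            T (T or R): β-rule — branch into T T  //  T R.
              branch 2.1.1.1 (add T T):
                × closes — contains both T and not T.
              branch 2.1.1.2 (add T R):
                ○ open, literals {P=0, R=1, S=1, T=0}.
          branch 2.1.2 (add F not P, F (T or R)):
            F (T or R): α-rule — add F T, F R.
            ○ open, literals {P=1, R=0, S=1, T=0}.
      branch 2.2 (add T (T iff S)):
        T (not P iff (T or R)): β-rule — branch into T not P, T (T or R)  //  F not P, F (T or R).
          branch 2.2.1 (add T not P, T (T or R)):
            T (T iff S): β-rule — branch into T T, T S  //  F T, F S.
              branch 2.2.1.1 (add T T, T S):
                × closes — contains both T and not T.
              branch 2.2.1.2 (add F T, F S):
                × closes — contains both S and not S.
          branch 2.2.2 (add F not P, F (T or R)):
            F (T or R): α-rule — add F T, F R.
            T (T iff S): β-rule — branch into T T, T S  //  F T, F S.
              branch 2.2.2.1 (add T T, T S):
                × closes — contains both T and not T.
              branch 2.2.2.2 (add F T, F S):
                × closes — contains both S and not S.
11 branches closed, 8 open.
Each open branch fixes some atoms; the unmentioned ones are free. Counting distinct full assignments: branch {P=1, S=1, T=1} (Q, R) contributes 4 new; branch {P=1, R=1, S=1, T=1} (Q) contributes 0 new; branch {S=1, T=1} (P, Q, R) contributes 4 new; branch {P=1, S=1, T=1} (Q, R) contributes 0 new; branch {P=1, R=1, S=1, T=1} (Q) contributes 0 new; branch {S=1, T=1} (P, Q, R) contributes 0 new; branch {P=0, R=1, S=1, T=0} (Q) contributes 2 new; branch {P=1, R=0, S=1, T=0} (Q) contributes 2 new. Total: 12.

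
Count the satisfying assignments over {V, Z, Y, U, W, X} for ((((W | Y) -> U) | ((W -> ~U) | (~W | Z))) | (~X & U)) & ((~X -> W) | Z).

Initial set: {T (((((W | Y) -> U) | ((W -> ~U) | (~W | Z))) | (~X & U)) & ((~X -> W) | Z))}.
T (((((W | Y) -> U) | ((W -> ~U) | (~W | Z))) | (~X & U)) & ((~X -> W) | Z)): α-rule — add T ((((W | Y) -> U) | ((W -> ~U) | (~W | Z))) | (~X & U)), T ((~X -> W) | Z).
T ((((W | Y) -> U) | ((W -> ~U) | (~W | Z))) | (~X & U)): β-rule — branch into T (((W | Y) -> U) | ((W -> ~U) | (~W | Z)))  //  T (~X & U).
  branch 1 (add T (((W | Y) -> U) | ((W -> ~U) | (~W | Z)))):
    T ((~X -> W) | Z): β-rule — branch into T (~X -> W)  //  T Z.
      branch 1.1 (add T (~X -> W)):
        T (((W | Y) -> U) | ((W -> ~U) | (~W | Z))): β-rule — branch into T ((W | Y) -> U)  //  T ((W -> ~U) | (~W | Z)).
          branch 1.1.1 (add T ((W | Y) -> U)):
            T (~X -> W): β-rule — branch into F ~X  //  T W.
              branch 1.1.1.1 (add F ~X):
                T ((W | Y) -> U): β-rule — branch into F (W | Y)  //  T U.
                  branch 1.1.1.1.1 (add F (W | Y)):
                    F (W | Y): α-rule — add F W, F Y.
                    ○ open, literals {W=false, X=true, Y=false}.
                  branch 1.1.1.1.2 (add T U):
                    ○ open, literals {U=true, X=true}.
              branch 1.1.1.2 (add T W):
                T ((W | Y) -> U): β-rule — branch into F (W | Y)  //  T U.
                  branch 1.1.1.2.1 (add F (W | Y)):
                    F (W | Y): α-rule — add F W, F Y.
                    × closes — contains both W and ~W.
                  branch 1.1.1.2.2 (add T U):
                    ○ open, literals {U=true, W=true}.
          branch 1.1.2 (add T ((W -> ~U) | (~W | Z))):
            T (~X -> W): β-rule — branch into F ~X  //  T W.
              branch 1.1.2.1 (add F ~X):
                T ((W -> ~U) | (~W | Z)): β-rule — branch into T (W -> ~U)  //  T (~W | Z).
                  branch 1.1.2.1.1 (add T (W -> ~U)):
                    T (W -> ~U): β-rule — branch into F W  //  T ~U.
                      branch 1.1.2.1.1.1 (add F W):
                        ○ open, literals {W=false, X=true}.
                      branch 1.1.2.1.1.2 (add T ~U):
                        ○ open, literals {U=false, X=true}.
                  branch 1.1.2.1.2 (add T (~W | Z)):
                    T (~W | Z): β-rule — branch into T ~W  //  T Z.
                      branch 1.1.2.1.2.1 (add T ~W):
                        ○ open, literals {W=false, X=true}.
                      branch 1.1.2.1.2.2 (add T Z):
                        ○ open, literals {X=true, Z=true}.
              branch 1.1.2.2 (add T W):
                T ((W -> ~U) | (~W | Z)): β-rule — branch into T (W -> ~U)  //  T (~W | Z).
                  branch 1.1.2.2.1 (add T (W -> ~U)):
                    T (W -> ~U): β-rule — branch into F W  //  T ~U.
                      branch 1.1.2.2.1.1 (add F W):
                        × closes — contains both W and ~W.
                      branch 1.1.2.2.1.2 (add T ~U):
                        ○ open, literals {U=false, W=true}.
                  branch 1.1.2.2.2 (add T (~W | Z)):
                    T (~W | Z): β-rule — branch into T ~W  //  T Z.
                      branch 1.1.2.2.2.1 (add T ~W):
                        × closes — contains both W and ~W.
                      branch 1.1.2.2.2.2 (add T Z):
                        ○ open, literals {W=true, Z=true}.
      branch 1.2 (add T Z):
        T (((W | Y) -> U) | ((W -> ~U) | (~W | Z))): β-rule — branch into T ((W | Y) -> U)  //  T ((W -> ~U) | (~W | Z)).
          branch 1.2.1 (add T ((W | Y) -> U)):
            T ((W | Y) -> U): β-rule — branch into F (W | Y)  //  T U.
              branch 1.2.1.1 (add F (W | Y)):
                F (W | Y): α-rule — add F W, F Y.
                ○ open, literals {W=false, Y=false, Z=true}.
              branch 1.2.1.2 (add T U):
                ○ open, literals {U=true, Z=true}.
          branch 1.2.2 (add T ((W -> ~U) | (~W | Z))):
            T ((W -> ~U) | (~W | Z)): β-rule — branch into T (W -> ~U)  //  T (~W | Z).
              branch 1.2.2.1 (add T (W -> ~U)):
                T (W -> ~U): β-rule — branch into F W  //  T ~U.
                  branch 1.2.2.1.1 (add F W):
                    ○ open, literals {W=false, Z=true}.
                  branch 1.2.2.1.2 (add T ~U):
                    ○ open, literals {U=false, Z=true}.
              branch 1.2.2.2 (add T (~W | Z)):
                T (~W | Z): β-rule — branch into T ~W  //  T Z.
                  branch 1.2.2.2.1 (add T ~W):
                    ○ open, literals {W=false, Z=true}.
                  branch 1.2.2.2.2 (add T Z):
                    ○ open, literals {Z=true}.
  branch 2 (add T (~X & U)):
    T (~X & U): α-rule — add T ~X, T U.
    T ((~X -> W) | Z): β-rule — branch into T (~X -> W)  //  T Z.
      branch 2.1 (add T (~X -> W)):
        T (~X -> W): β-rule — branch into F ~X  //  T W.
          branch 2.1.1 (add F ~X):
            × closes — contains both X and ~X.
          branch 2.1.2 (add T W):
            ○ open, literals {U=true, W=true, X=false}.
      branch 2.2 (add T Z):
        ○ open, literals {U=true, X=false, Z=true}.
4 branches closed, 17 open.
Each open branch fixes some atoms; the unmentioned ones are free. Counting distinct full assignments: branch {W=false, X=true, Y=false} (V, Z, U) contributes 8 new; branch {U=true, X=true} (V, Z, Y, W) contributes 12 new; branch {U=true, W=true} (V, Z, Y, X) contributes 8 new; branch {W=false, X=true} (V, Z, Y, U) contributes 4 new; branch {U=false, X=true} (V, Z, Y, W) contributes 8 new; branch {W=false, X=true} (V, Z, Y, U) contributes 0 new; branch {X=true, Z=true} (V, Y, U, W) contributes 0 new; branch {U=false, W=true} (V, Z, Y, X) contributes 8 new; branch {W=true, Z=true} (V, Y, U, X) contributes 0 new; branch {W=false, Y=false, Z=true} (V, U, X) contributes 4 new; branch {U=true, Z=true} (V, Y, W, X) contributes 2 new; branch {W=false, Z=true} (V, Y, U, X) contributes 2 new; branch {U=false, Z=true} (V, Y, W, X) contributes 0 new; branch {W=false, Z=true} (V, Y, U, X) contributes 0 new; branch {Z=true} (V, Y, U, W, X) contributes 0 new; branch {U=true, W=true, X=false} (V, Z, Y) contributes 0 new; branch {U=true, X=false, Z=true} (V, Y, W) contributes 0 new. Total: 56.

56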